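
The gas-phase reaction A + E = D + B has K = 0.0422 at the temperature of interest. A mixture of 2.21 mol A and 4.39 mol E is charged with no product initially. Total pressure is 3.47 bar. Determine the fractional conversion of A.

Take 2.21 mol A as basis and let X be its fractional conversion, so ξ = 2.21X.
Species balance: n_A = 2.21 − 2.21X; n_E = 4.39 − 2.21X; n_D = 2.21X; n_B = 2.21X.
Since Δν = 0, n_T = 6.6 throughout.
With p_i = (n_i/n_T)P, K = p_D p_B / (p_A p_E).
Substituting and setting equal to 0.0422 gives a polynomial in X; the root in (0,1) is X = 0.237.

X = 0.237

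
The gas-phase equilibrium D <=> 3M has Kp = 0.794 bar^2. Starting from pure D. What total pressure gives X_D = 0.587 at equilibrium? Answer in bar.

P = 0.533 bar

Let X = conversion of D (basis 1 mol D); extent of reaction ξ = X.
At extent ξ: n_D = 1 − X; n_M = 3X.
Summing: n_T = 1 + 2X.
Kp = p_M^3 / (p_D) with p_i = (n_i/n_T)·P.
At X = 0.587: the mole-fraction product g(X) = Π y_i^ν_i = 2.798. Since Kp = g(X)·P^{2}, P = (Kp/g)^(1/2) = (0.794/2.798)^(1/2) = 0.533 bar.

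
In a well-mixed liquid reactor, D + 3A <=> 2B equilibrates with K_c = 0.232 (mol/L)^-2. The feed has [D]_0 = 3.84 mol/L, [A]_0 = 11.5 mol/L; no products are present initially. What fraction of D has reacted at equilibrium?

X = 0.635

Let X = conversion of D; extent ξ = 3.84·X mol/L.
Concentrations: [D] = 3.84 − 3.84X; [A] = 11.5 − 11.5X; [B] = 7.68X.
K_c = [B]^2 / ([D] [A]^3).
Solving K_c = 0.232 for X ∈ (0,1): X = 0.635.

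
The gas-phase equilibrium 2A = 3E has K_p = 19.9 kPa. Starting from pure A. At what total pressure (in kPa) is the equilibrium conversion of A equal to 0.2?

P = 519 kPa

Basis: 1 mol A initially; let X = conversion of A. Extent ξ = 0.5X.
Moles: n_A = 1 − X; n_E = 1.5X.
n_T = Σnᵢ = 1 + 0.5X.
K_p = p_E^3 / (p_A^2) with p_i = (n_i/n_T)·P.
At X = 0.2: the mole-fraction product g(X) = Π y_i^ν_i = 0.03835. Since K_p = g(X)·P^{1}, P = (K_p/g)^(1/1) = (19.9/0.03835)^(1/1) = 519 kPa.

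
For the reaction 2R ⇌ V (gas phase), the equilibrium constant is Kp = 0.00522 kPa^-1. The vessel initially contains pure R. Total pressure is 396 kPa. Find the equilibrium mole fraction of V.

Basis: 1 mol R initially; let X = conversion of R. Extent ξ = 0.5X.
Moles: n_R = 1 − X; n_V = 0.5X.
Summing: n_T = 1 − 0.5X.
Mole fractions y_i = n_i/n_T; Kp = p_V / (p_R^2) with p_i = y_i·P.
Substituting and setting equal to 0.00522 kPa^-1 gives a polynomial in X; the root in (0,1) is X = 0.672.
Then n_V = 0.336, n_T = 0.664, so y_V = 0.505.

y_V = 0.505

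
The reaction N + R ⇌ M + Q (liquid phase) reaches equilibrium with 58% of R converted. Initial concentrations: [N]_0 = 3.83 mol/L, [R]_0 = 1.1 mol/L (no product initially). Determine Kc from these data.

Let X = conversion of R.
Concentrations: [N] = 3.83 − 1.1X; [R] = 1.1 − 1.1X; [M] = 1.1X; [Q] = 1.1X.
At X = 0.58: [N] = 3.19, [R] = 0.462, [M] = 0.638, [Q] = 0.638.
Kc = [M] [Q] / ([N] [R]) = 0.276.

Kc = 0.276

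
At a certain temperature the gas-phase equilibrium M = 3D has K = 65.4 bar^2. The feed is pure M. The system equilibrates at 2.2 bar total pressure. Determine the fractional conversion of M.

X = 0.836

Let X = conversion of M (basis 1 mol M); extent of reaction ξ = X.
Moles: n_M = 1 − X; n_D = 3X.
n_T = Σnᵢ = 1 + 2X.
With p_i = (n_i/n_T)P, K = p_D^3 / (p_M).
Equating to 65.4 bar^2 and solving on 0 < X < 1: X = 0.836.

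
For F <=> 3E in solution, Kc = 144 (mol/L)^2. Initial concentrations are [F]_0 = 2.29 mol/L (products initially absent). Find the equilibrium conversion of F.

X = 0.685

Let X = conversion of F; extent ξ = 2.29·X mol/L.
Concentrations: [F] = 2.29 − 2.29X; [E] = 6.87X.
Kc = [E]^3 / ([F]).
This equals 144 at X = 0.685 (the root in 0 < X < 1).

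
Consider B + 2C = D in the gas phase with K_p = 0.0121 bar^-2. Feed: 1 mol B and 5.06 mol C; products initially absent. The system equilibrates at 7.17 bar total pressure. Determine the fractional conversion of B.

Let X = conversion of B (basis 1 mol B); extent of reaction ξ = X.
Species balance: n_B = 1 − X; n_C = 5.06 − 2X; n_D = X.
n_T = Σnᵢ = 6.06 − 2X.
With p_i = (n_i/n_T)P, K_p = p_D / (p_B p_C^2).
Substituting and setting equal to 0.0121 bar^-2 gives a polynomial in X; the root in (0,1) is X = 0.294.

X = 0.294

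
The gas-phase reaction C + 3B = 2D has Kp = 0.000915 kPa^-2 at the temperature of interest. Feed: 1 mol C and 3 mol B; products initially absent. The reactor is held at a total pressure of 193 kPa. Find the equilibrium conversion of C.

Take 1 mol C as basis and let X be its fractional conversion, so ξ = X.
Species balance: n_C = 1 − X; n_B = 3 − 3X; n_D = 2X.
n_T = Σnᵢ = 4 − 2X.
With p_i = (n_i/n_T)P, Kp = p_D^2 / (p_C p_B^3).
Setting this equal to 0.000915 kPa^-2 and taking the physical root (0 < X < 1) gives X = 0.659.

X = 0.659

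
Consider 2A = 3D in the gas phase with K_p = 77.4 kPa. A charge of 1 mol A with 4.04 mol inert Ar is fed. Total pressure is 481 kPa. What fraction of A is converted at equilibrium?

Let X = conversion of A (basis 1 mol A); extent of reaction ξ = 0.5X.
Species balance: n_A = 1 − X; n_D = 1.5X; n_I = 4.04 (inert).
Total moles n_T = 5.04 + 0.5X.
y_i = n_i/n_T, p_i = y_i·P. K_p = p_D^3 / (p_A^2).
This yields a degree-3 equation in X; solving on (0,1), X = 0.432.

X = 0.432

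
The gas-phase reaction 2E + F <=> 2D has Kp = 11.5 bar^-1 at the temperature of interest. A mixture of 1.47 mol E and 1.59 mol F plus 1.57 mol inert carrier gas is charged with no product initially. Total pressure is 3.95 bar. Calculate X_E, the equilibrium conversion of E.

Basis: 1.47 mol E initially; let X = conversion of E. Extent ξ = 0.735X.
Moles: n_E = 1.47 − 1.47X; n_F = 1.59 − 0.735X; n_D = 1.47X; n_I = 1.57 (inert).
Total moles n_T = 4.63 − 0.735X.
y_i = n_i/n_T, p_i = y_i·P. Kp = p_D^2 / (p_E^2 p_F).
This yields a degree-3 equation in X; solving on (0,1), X = 0.772.

X = 0.772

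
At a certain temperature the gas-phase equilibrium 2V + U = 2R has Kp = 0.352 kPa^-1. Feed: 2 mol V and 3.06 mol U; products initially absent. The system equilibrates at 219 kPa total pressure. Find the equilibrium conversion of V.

Basis: 2 mol V initially; let X = conversion of V. Extent ξ = X.
Species balance: n_V = 2 − 2X; n_U = 3.06 − X; n_R = 2X.
Summing: n_T = 5.06 − X.
Mole fractions y_i = n_i/n_T; Kp = p_R^2 / (p_V^2 p_U) with p_i = y_i·P.
Substituting and setting equal to 0.352 kPa^-1 gives a polynomial in X; the root in (0,1) is X = 0.864.

X = 0.864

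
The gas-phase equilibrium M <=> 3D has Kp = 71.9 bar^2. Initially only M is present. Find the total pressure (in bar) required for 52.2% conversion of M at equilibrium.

P = 6.11 bar

Take 1 mol M as basis and let X be its fractional conversion, so ξ = X.
At extent ξ: n_M = 1 − X; n_D = 3X.
n_T = Σnᵢ = 1 + 2X.
Kp = p_D^3 / (p_M) with p_i = (n_i/n_T)·P.
At X = 0.522: the mole-fraction product g(X) = Π y_i^ν_i = 1.923. Since Kp = g(X)·P^{2}, P = (Kp/g)^(1/2) = (71.9/1.923)^(1/2) = 6.11 bar.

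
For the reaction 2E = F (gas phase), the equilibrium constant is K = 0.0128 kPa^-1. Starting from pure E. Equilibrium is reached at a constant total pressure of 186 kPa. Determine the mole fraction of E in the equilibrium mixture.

y_E = 0.471

Let X = conversion of E (basis 1 mol E); extent of reaction ξ = 0.5X.
Mole table: n_E = 1 − X; n_F = 0.5X.
Summing: n_T = 1 − 0.5X.
y_i = n_i/n_T, p_i = y_i·P. K = p_F / (p_E^2).
This yields a degree-2 equation in X; solving on (0,1), X = 0.692.
Then n_E = 0.308, n_T = 0.654, so y_E = 0.471.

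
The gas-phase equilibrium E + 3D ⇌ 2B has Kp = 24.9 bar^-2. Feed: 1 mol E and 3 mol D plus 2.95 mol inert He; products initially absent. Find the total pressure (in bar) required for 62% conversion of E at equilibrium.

Let X = conversion of E (basis 1 mol E); extent of reaction ξ = X.
Species balance: n_E = 1 − X; n_D = 3 − 3X; n_B = 2X; n_I = 2.95 (inert).
n_T = Σnᵢ = 6.95 − 2X.
Kp = p_B^2 / (p_E p_D^3) with p_i = (n_i/n_T)·P.
At X = 0.62: the mole-fraction product g(X) = Π y_i^ν_i = 89.05. Since Kp = g(X)·P^{-2}, P = (g/Kp)^(1/2) = (89.05/24.9)^(1/2) = 1.89 bar.

P = 1.89 bar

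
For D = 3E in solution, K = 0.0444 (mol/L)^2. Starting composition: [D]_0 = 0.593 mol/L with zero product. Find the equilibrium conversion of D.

X = 0.158

Let X = conversion of D; extent ξ = 0.593·X mol/L.
Concentrations: [D] = 0.593 − 0.593X; [E] = 1.78X.
K = [E]^3 / ([D]).
Solving K = 0.0444 for X ∈ (0,1): X = 0.158.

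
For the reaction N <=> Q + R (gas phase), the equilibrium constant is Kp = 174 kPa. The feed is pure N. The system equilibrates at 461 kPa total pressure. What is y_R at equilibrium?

Let X = conversion of N (basis 1 mol N); extent of reaction ξ = X.
At extent ξ: n_N = 1 − X; n_Q = X; n_R = X.
Total moles n_T = 1 + X.
Mole fractions y_i = n_i/n_T; Kp = p_Q p_R / (p_N) with p_i = y_i·P.
This yields a degree-2 equation in X; solving on (0,1), X = 0.523.
Then n_R = 0.523, n_T = 1.52, so y_R = 0.344.

y_R = 0.344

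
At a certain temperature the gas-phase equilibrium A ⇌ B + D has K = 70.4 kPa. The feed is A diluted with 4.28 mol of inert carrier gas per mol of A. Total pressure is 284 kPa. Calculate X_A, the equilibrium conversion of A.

X = 0.684

Let X = conversion of A (basis 1 mol A); extent of reaction ξ = X.
Species balance: n_A = 1 − X; n_B = X; n_D = X; n_I = 4.28 (inert).
Summing: n_T = 5.28 + X.
With p_i = (n_i/n_T)P, K = p_B p_D / (p_A).
Setting this equal to 70.4 kPa and taking the physical root (0 < X < 1) gives X = 0.684.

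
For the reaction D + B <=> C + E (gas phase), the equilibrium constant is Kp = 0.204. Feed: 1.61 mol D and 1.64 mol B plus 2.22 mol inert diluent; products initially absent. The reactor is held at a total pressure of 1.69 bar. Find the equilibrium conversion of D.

Take 1.61 mol D as basis and let X be its fractional conversion, so ξ = 1.61X.
Moles: n_D = 1.61 − 1.61X; n_B = 1.64 − 1.61X; n_C = 1.61X; n_E = 1.61X; n_I = 2.22 (inert).
Since Δν = 0, n_T = 5.47 throughout.
With p_i = (n_i/n_T)P, Kp = p_C p_E / (p_D p_B).
This yields a degree-2 equation in X; solving on (0,1), X = 0.314.

X = 0.314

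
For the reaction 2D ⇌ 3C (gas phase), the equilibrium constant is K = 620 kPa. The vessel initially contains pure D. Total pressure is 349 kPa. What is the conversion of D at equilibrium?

X = 0.529

Let X = conversion of D (basis 1 mol D); extent of reaction ξ = 0.5X.
At extent ξ: n_D = 1 − X; n_C = 1.5X.
Summing: n_T = 1 + 0.5X.
y_i = n_i/n_T, p_i = y_i·P. K = p_C^3 / (p_D^2).
Substituting and setting equal to 620 kPa gives a polynomial in X; the root in (0,1) is X = 0.529.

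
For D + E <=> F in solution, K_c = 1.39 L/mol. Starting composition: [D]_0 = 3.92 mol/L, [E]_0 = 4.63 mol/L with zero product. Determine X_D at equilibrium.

X = 0.717

Let X = conversion of D; extent ξ = 3.92·X mol/L.
Concentrations: [D] = 3.92 − 3.92X; [E] = 4.63 − 3.92X; [F] = 3.92X.
K_c = [F] / ([D] [E]).
Equating to 1.39 L/mol: the physical root is X = 0.717.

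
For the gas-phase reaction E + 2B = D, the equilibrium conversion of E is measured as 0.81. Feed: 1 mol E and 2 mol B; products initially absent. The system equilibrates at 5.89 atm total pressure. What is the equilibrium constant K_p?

Take 1 mol E as basis and let X be its fractional conversion, so ξ = X.
Mole table: n_E = 1 − X; n_B = 2 − 2X; n_D = X.
Total moles n_T = 3 − 2X.
At X = 0.81: n_E = 0.19, n_B = 0.38, n_D = 0.81, n_T = 1.38.
p_i = (n_i/n_T)·P. K_p = p_D / (p_E p_B^2) = 1.62 atm^-2.

K_p = 1.62 atm^-2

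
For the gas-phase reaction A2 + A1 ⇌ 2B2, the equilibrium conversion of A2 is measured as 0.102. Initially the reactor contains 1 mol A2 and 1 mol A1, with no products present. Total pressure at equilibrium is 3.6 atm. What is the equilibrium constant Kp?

Kp = 0.0516

Let X = conversion of A2 (basis 1 mol A2); extent of reaction ξ = X.
Mole table: n_A2 = 1 − X; n_A1 = 1 − X; n_B2 = 2X.
n_T stays at 2 (no change in mole number).
At X = 0.102: n_A2 = 0.898, n_A1 = 0.898, n_B2 = 0.204, n_T = 2.
p_i = (n_i/n_T)·P. Kp = p_B2^2 / (p_A2 p_A1) = 0.0516.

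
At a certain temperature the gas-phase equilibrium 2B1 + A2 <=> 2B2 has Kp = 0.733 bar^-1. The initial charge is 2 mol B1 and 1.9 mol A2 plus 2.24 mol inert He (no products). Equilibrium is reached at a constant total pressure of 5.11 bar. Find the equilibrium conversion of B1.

Take 2 mol B1 as basis and let X be its fractional conversion, so ξ = X.
Moles: n_B1 = 2 − 2X; n_A2 = 1.9 − X; n_B2 = 2X; n_I = 2.24 (inert).
Summing: n_T = 6.14 − X.
With p_i = (n_i/n_T)P, Kp = p_B2^2 / (p_B1^2 p_A2).
Equating to 0.733 bar^-1 and solving on 0 < X < 1: X = 0.491.

X = 0.491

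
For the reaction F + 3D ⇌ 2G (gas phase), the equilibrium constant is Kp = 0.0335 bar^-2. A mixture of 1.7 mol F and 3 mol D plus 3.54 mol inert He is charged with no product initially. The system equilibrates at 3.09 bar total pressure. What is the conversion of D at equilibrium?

Let X = conversion of D (basis 3 mol D); extent of reaction ξ = X.
Species balance: n_F = 1.7 − X; n_D = 3 − 3X; n_G = 2X; n_I = 3.54 (inert).
Summing: n_T = 8.24 − 2X.
y_i = n_i/n_T, p_i = y_i·P. Kp = p_G^2 / (p_F p_D^3).
Setting this equal to 0.0335 bar^-2 and taking the physical root (0 < X < 1) gives X = 0.173.

X = 0.173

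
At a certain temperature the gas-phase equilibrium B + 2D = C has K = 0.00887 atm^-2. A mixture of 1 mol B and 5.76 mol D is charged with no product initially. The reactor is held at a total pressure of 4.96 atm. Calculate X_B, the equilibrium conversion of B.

Let X = conversion of B (basis 1 mol B); extent of reaction ξ = X.
Moles: n_B = 1 − X; n_D = 5.76 − 2X; n_C = X.
Summing: n_T = 6.76 − 2X.
y_i = n_i/n_T, p_i = y_i·P. K = p_C / (p_B p_D^2).
This yields a degree-3 equation in X; solving on (0,1), X = 0.135.

X = 0.135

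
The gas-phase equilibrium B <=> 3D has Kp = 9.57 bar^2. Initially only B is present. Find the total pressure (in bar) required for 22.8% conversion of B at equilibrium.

Let X = conversion of B (basis 1 mol B); extent of reaction ξ = X.
At extent ξ: n_B = 1 − X; n_D = 3X.
n_T = Σnᵢ = 1 + 2X.
Kp = p_D^3 / (p_B) with p_i = (n_i/n_T)·P.
At X = 0.228: the mole-fraction product g(X) = Π y_i^ν_i = 0.1955. Since Kp = g(X)·P^{2}, P = (Kp/g)^(1/2) = (9.57/0.1955)^(1/2) = 7 bar.

P = 7 bar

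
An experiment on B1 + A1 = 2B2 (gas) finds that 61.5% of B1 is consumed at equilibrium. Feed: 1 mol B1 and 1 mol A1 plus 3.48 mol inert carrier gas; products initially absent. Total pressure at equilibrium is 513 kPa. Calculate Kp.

Take 1 mol B1 as basis and let X be its fractional conversion, so ξ = X.
At extent ξ: n_B1 = 1 − X; n_A1 = 1 − X; n_B2 = 2X; n_I = 3.48 (inert).
Since Δν = 0, n_T = 5.48 throughout.
At X = 0.615: n_B1 = 0.385, n_A1 = 0.385, n_B2 = 1.23, n_T = 5.48.
p_i = (n_i/n_T)·P. Kp = p_B2^2 / (p_B1 p_A1) = 10.2.

Kp = 10.2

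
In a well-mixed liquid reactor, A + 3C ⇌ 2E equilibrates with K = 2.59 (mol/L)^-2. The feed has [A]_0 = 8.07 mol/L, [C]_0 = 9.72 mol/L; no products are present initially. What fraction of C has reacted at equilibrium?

Let X = conversion of C; extent ξ = 9.72X/3 mol/L.
Concentrations: [A] = 8.07 − 3.24X; [C] = 9.72 − 9.72X; [E] = 6.48X.
K = [E]^2 / ([A] [C]^3).
This equals 2.59 at X = 0.864 (the root in 0 < X < 1).

X = 0.864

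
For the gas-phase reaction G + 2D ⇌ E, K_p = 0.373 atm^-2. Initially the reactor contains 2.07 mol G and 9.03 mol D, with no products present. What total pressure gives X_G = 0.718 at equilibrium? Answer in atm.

Let X = conversion of G (basis 2.07 mol G); extent of reaction ξ = 2.07X.
Species balance: n_G = 2.07 − 2.07X; n_D = 9.03 − 4.14X; n_E = 2.07X.
Total moles n_T = 11.1 − 4.14X.
K_p = p_E / (p_G p_D^2) with p_i = (n_i/n_T)·P.
At X = 0.718: the mole-fraction product g(X) = Π y_i^ν_i = 4.584. Since K_p = g(X)·P^{-2}, P = (g/K_p)^(1/2) = (4.584/0.373)^(1/2) = 3.51 atm.

P = 3.51 atm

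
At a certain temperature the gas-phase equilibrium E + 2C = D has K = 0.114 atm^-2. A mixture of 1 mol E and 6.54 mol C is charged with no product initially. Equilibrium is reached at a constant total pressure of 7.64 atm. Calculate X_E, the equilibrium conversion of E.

Basis: 1 mol E initially; let X = conversion of E. Extent ξ = X.
At extent ξ: n_E = 1 − X; n_C = 6.54 − 2X; n_D = X.
Total moles n_T = 7.54 − 2X.
Mole fractions y_i = n_i/n_T; K = p_D / (p_E p_C^2) with p_i = y_i·P.
This yields a degree-3 equation in X; solving on (0,1), X = 0.821.

X = 0.821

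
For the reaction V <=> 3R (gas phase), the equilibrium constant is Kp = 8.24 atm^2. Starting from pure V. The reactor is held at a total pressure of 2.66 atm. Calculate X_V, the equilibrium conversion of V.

Take 1 mol V as basis and let X be its fractional conversion, so ξ = X.
Mole table: n_V = 1 − X; n_R = 3X.
Total moles n_T = 1 + 2X.
y_i = n_i/n_T, p_i = y_i·P. Kp = p_R^3 / (p_V).
Equating to 8.24 atm^2 and solving on 0 < X < 1: X = 0.440.

X = 0.440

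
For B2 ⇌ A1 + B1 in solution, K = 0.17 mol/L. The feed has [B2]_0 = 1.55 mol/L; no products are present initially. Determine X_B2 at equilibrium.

Let X = conversion of B2; extent ξ = 1.55·X mol/L.
Concentrations: [B2] = 1.55 − 1.55X; [A1] = 1.55X; [B1] = 1.55X.
K = [A1] [B1] / ([B2]).
Solving K = 0.17 for X ∈ (0,1): X = 0.281.

X = 0.281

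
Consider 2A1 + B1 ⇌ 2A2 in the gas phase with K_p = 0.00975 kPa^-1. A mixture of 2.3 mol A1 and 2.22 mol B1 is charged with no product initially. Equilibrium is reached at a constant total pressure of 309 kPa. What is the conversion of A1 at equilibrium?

Take 2.3 mol A1 as basis and let X be its fractional conversion, so ξ = 1.15X.
Mole table: n_A1 = 2.3 − 2.3X; n_B1 = 2.22 − 1.15X; n_A2 = 2.3X.
Summing: n_T = 4.52 − 1.15X.
Mole fractions y_i = n_i/n_T; K_p = p_A2^2 / (p_A1^2 p_B1) with p_i = y_i·P.
Setting this equal to 0.00975 kPa^-1 and taking the physical root (0 < X < 1) gives X = 0.527.

X = 0.527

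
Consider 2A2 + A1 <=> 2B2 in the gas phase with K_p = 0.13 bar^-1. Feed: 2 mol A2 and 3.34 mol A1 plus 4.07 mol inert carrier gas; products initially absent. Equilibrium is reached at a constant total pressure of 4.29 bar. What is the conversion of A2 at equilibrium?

Take 2 mol A2 as basis and let X be its fractional conversion, so ξ = X.
Species balance: n_A2 = 2 − 2X; n_A1 = 3.34 − X; n_B2 = 2X; n_I = 4.07 (inert).
Total moles n_T = 9.41 − X.
y_i = n_i/n_T, p_i = y_i·P. K_p = p_B2^2 / (p_A2^2 p_A1).
Equating to 0.13 bar^-1 and solving on 0 < X < 1: X = 0.301.

X = 0.301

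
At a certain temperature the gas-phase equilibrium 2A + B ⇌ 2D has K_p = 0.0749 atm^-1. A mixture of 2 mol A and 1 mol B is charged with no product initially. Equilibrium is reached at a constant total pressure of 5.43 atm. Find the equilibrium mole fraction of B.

Take 2 mol A as basis and let X be its fractional conversion, so ξ = X.
Mole table: n_A = 2 − 2X; n_B = 1 − X; n_D = 2X.
Summing: n_T = 3 − X.
With p_i = (n_i/n_T)P, K_p = p_D^2 / (p_A^2 p_B).
Setting this equal to 0.0749 atm^-1 and taking the physical root (0 < X < 1) gives X = 0.250.
Then n_B = 0.75, n_T = 2.75, so y_B = 0.273.

y_B = 0.273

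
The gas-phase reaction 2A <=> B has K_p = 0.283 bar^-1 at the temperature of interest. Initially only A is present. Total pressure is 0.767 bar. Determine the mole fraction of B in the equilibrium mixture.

Basis: 1 mol A initially; let X = conversion of A. Extent ξ = 0.5X.
Moles: n_A = 1 − X; n_B = 0.5X.
n_T = Σnᵢ = 1 − 0.5X.
y_i = n_i/n_T, p_i = y_i·P. K_p = p_B / (p_A^2).
Setting this equal to 0.283 bar^-1 and taking the physical root (0 < X < 1) gives X = 0.268.
Then n_B = 0.134, n_T = 0.866, so y_B = 0.155.

y_B = 0.155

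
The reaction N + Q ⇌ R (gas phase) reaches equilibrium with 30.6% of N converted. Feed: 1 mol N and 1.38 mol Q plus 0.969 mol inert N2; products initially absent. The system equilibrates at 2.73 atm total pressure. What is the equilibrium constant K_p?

Take 1 mol N as basis and let X be its fractional conversion, so ξ = X.
Mole table: n_N = 1 − X; n_Q = 1.38 − X; n_R = X; n_I = 0.969 (inert).
n_T = Σnᵢ = 3.35 − X.
At X = 0.306: n_N = 0.694, n_Q = 1.07, n_R = 0.306, n_T = 3.04.
p_i = (n_i/n_T)·P. K_p = p_R / (p_N p_Q) = 0.458 atm^-1.

K_p = 0.458 atm^-1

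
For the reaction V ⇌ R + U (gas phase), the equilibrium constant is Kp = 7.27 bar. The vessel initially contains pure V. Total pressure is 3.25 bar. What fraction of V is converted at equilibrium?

Basis: 1 mol V initially; let X = conversion of V. Extent ξ = X.
Species balance: n_V = 1 − X; n_R = X; n_U = X.
Total moles n_T = 1 + X.
Mole fractions y_i = n_i/n_T; Kp = p_R p_U / (p_V) with p_i = y_i·P.
Substituting and setting equal to 7.27 bar gives a polynomial in X; the root in (0,1) is X = 0.831.

X = 0.831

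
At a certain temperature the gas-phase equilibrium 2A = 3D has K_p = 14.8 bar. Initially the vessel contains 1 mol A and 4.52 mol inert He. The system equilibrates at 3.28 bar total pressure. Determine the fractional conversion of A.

Basis: 1 mol A initially; let X = conversion of A. Extent ξ = 0.5X.
Mole table: n_A = 1 − X; n_D = 1.5X; n_I = 4.52 (inert).
Summing: n_T = 5.52 + 0.5X.
Mole fractions y_i = n_i/n_T; K_p = p_D^3 / (p_A^2) with p_i = y_i·P.
This yields a degree-3 equation in X; solving on (0,1), X = 0.763.

X = 0.763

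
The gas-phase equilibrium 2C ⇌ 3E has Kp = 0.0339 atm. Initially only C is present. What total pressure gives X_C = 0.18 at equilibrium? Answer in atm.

P = 1.26 atm

Let X = conversion of C (basis 1 mol C); extent of reaction ξ = 0.5X.
Species balance: n_C = 1 − X; n_E = 1.5X.
Total moles n_T = 1 + 0.5X.
Kp = p_E^3 / (p_C^2) with p_i = (n_i/n_T)·P.
At X = 0.18: the mole-fraction product g(X) = Π y_i^ν_i = 0.02686. Since Kp = g(X)·P^{1}, P = (Kp/g)^(1/1) = (0.0339/0.02686)^(1/1) = 1.26 atm.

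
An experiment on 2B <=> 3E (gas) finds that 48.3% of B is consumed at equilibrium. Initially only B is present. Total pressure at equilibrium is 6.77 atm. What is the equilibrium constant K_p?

K_p = 7.76 atm

Take 1 mol B as basis and let X be its fractional conversion, so ξ = 0.5X.
Species balance: n_B = 1 − X; n_E = 1.5X.
n_T = Σnᵢ = 1 + 0.5X.
At X = 0.483: n_B = 0.517, n_E = 0.724, n_T = 1.24.
p_i = (n_i/n_T)·P. K_p = p_E^3 / (p_B^2) = 7.76 atm.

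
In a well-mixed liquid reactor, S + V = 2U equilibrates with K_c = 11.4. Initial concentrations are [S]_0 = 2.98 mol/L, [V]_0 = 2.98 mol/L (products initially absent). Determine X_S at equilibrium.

Let X = conversion of S; extent ξ = 2.98·X mol/L.
Concentrations: [S] = 2.98 − 2.98X; [V] = 2.98 − 2.98X; [U] = 5.96X.
K_c = [U]^2 / ([S] [V]).
Setting equal to 11.4 and solving for X on (0,1) gives X = 0.628.

X = 0.628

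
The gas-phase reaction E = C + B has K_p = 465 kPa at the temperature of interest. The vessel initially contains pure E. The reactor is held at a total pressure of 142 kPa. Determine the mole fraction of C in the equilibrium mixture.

Take 1 mol E as basis and let X be its fractional conversion, so ξ = X.
Mole table: n_E = 1 − X; n_C = X; n_B = X.
Total moles n_T = 1 + X.
With p_i = (n_i/n_T)P, K_p = p_C p_B / (p_E).
Equating to 465 kPa and solving on 0 < X < 1: X = 0.875.
Then n_C = 0.875, n_T = 1.88, so y_C = 0.467.

y_C = 0.467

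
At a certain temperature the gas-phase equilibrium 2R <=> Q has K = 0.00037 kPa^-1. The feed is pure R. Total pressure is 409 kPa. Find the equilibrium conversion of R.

X = 0.211

Basis: 1 mol R initially; let X = conversion of R. Extent ξ = 0.5X.
Moles: n_R = 1 − X; n_Q = 0.5X.
Total moles n_T = 1 − 0.5X.
With p_i = (n_i/n_T)P, K = p_Q / (p_R^2).
Equating to 0.00037 kPa^-1 and solving on 0 < X < 1: X = 0.211.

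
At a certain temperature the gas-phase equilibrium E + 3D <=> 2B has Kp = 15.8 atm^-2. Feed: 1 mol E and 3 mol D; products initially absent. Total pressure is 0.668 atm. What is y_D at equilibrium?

Take 1 mol E as basis and let X be its fractional conversion, so ξ = X.
Moles: n_E = 1 − X; n_D = 3 − 3X; n_B = 2X.
Summing: n_T = 4 − 2X.
Mole fractions y_i = n_i/n_T; Kp = p_B^2 / (p_E p_D^3) with p_i = y_i·P.
Setting this equal to 15.8 atm^-2 and taking the physical root (0 < X < 1) gives X = 0.526.
Then n_D = 1.42, n_T = 2.95, so y_D = 0.482.

y_D = 0.482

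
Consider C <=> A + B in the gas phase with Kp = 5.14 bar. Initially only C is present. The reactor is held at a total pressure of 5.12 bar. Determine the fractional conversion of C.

X = 0.708

Take 1 mol C as basis and let X be its fractional conversion, so ξ = X.
Mole table: n_C = 1 − X; n_A = X; n_B = X.
Summing: n_T = 1 + X.
With p_i = (n_i/n_T)P, Kp = p_A p_B / (p_C).
Equating to 5.14 bar and solving on 0 < X < 1: X = 0.708.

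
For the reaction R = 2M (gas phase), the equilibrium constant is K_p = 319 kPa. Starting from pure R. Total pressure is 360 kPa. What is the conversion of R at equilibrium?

X = 0.426

Basis: 1 mol R initially; let X = conversion of R. Extent ξ = X.
Mole table: n_R = 1 − X; n_M = 2X.
n_T = Σnᵢ = 1 + X.
With p_i = (n_i/n_T)P, K_p = p_M^2 / (p_R).
Setting this equal to 319 kPa and taking the physical root (0 < X < 1) gives X = 0.426.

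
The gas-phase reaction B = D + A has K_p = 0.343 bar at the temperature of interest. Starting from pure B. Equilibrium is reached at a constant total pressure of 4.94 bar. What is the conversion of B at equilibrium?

Basis: 1 mol B initially; let X = conversion of B. Extent ξ = X.
Moles: n_B = 1 − X; n_D = X; n_A = X.
Total moles n_T = 1 + X.
y_i = n_i/n_T, p_i = y_i·P. K_p = p_D p_A / (p_B).
This yields a degree-2 equation in X; solving on (0,1), X = 0.255.

X = 0.255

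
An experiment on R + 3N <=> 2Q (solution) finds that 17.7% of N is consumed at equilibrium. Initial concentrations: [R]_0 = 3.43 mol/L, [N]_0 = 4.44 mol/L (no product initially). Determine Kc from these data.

Let X = conversion of N.
Concentrations: [R] = 3.43 − 1.48X; [N] = 4.44 − 4.44X; [Q] = 2.96X.
At X = 0.177: [R] = 3.17, [N] = 3.65, [Q] = 0.524.
Kc = [Q]^2 / ([R] [N]^3) = 0.00178 (mol/L)^-2.

Kc = 0.00178 (mol/L)^-2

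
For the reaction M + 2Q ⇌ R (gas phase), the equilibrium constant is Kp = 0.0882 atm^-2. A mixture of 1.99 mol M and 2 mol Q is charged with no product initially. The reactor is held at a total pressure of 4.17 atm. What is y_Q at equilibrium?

Take 2 mol Q as basis and let X be its fractional conversion, so ξ = X.
Mole table: n_M = 1.99 − X; n_Q = 2 − 2X; n_R = X.
Summing: n_T = 3.99 − 2X.
y_i = n_i/n_T, p_i = y_i·P. Kp = p_R / (p_M p_Q^2).
Equating to 0.0882 atm^-2 and solving on 0 < X < 1: X = 0.372.
Then n_Q = 1.26, n_T = 3.25, so y_Q = 0.387.

y_Q = 0.387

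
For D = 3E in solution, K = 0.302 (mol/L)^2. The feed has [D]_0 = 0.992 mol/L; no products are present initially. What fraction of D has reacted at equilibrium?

Let X = conversion of D; extent ξ = 0.992·X mol/L.
Concentrations: [D] = 0.992 − 0.992X; [E] = 2.98X.
K = [E]^3 / ([D]).
Setting equal to 0.302 and solving for X on (0,1) gives X = 0.208.

X = 0.208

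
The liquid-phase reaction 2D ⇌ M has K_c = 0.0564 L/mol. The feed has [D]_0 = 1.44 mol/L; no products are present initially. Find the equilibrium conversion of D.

X = 0.125

Let X = conversion of D; extent ξ = 1.44X/2 mol/L.
Concentrations: [D] = 1.44 − 1.44X; [M] = 0.72X.
K_c = [M] / ([D]^2).
This equals 0.0564 at X = 0.125 (the root in 0 < X < 1).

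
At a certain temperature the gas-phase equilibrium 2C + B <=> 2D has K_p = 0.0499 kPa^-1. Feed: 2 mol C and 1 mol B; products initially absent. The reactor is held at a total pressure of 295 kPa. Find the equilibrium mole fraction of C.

y_C = 0.328

Let X = conversion of C (basis 2 mol C); extent of reaction ξ = X.
Moles: n_C = 2 − 2X; n_B = 1 − X; n_D = 2X.
Summing: n_T = 3 − X.
Mole fractions y_i = n_i/n_T; K_p = p_D^2 / (p_C^2 p_B) with p_i = y_i·P.
Substituting and setting equal to 0.0499 kPa^-1 gives a polynomial in X; the root in (0,1) is X = 0.608.
Then n_C = 0.783, n_T = 2.39, so y_C = 0.328.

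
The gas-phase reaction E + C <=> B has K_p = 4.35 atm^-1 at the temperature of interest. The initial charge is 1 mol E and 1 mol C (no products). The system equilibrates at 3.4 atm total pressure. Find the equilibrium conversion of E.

Basis: 1 mol E initially; let X = conversion of E. Extent ξ = X.
Mole table: n_E = 1 − X; n_C = 1 − X; n_B = X.
Summing: n_T = 2 − X.
Mole fractions y_i = n_i/n_T; K_p = p_B / (p_E p_C) with p_i = y_i·P.
This yields a degree-2 equation in X; solving on (0,1), X = 0.748.

X = 0.748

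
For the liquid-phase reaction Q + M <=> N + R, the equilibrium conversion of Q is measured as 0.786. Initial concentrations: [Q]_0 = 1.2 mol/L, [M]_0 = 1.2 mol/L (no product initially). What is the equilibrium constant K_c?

K_c = 13.5

Let X = conversion of Q.
Concentrations: [Q] = 1.2 − 1.2X; [M] = 1.2 − 1.2X; [N] = 1.2X; [R] = 1.2X.
At X = 0.786: [Q] = 0.257, [M] = 0.257, [N] = 0.943, [R] = 0.943.
K_c = [N] [R] / ([Q] [M]) = 13.5.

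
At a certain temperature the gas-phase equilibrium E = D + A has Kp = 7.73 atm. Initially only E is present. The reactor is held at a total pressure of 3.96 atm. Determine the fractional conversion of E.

Basis: 1 mol E initially; let X = conversion of E. Extent ξ = X.
Moles: n_E = 1 − X; n_D = X; n_A = X.
Summing: n_T = 1 + X.
With p_i = (n_i/n_T)P, Kp = p_D p_A / (p_E).
This yields a degree-2 equation in X; solving on (0,1), X = 0.813.

X = 0.813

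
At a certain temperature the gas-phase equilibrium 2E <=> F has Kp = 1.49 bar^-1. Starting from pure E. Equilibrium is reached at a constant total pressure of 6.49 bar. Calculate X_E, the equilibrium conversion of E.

Take 1 mol E as basis and let X be its fractional conversion, so ξ = 0.5X.
Species balance: n_E = 1 − X; n_F = 0.5X.
n_T = Σnᵢ = 1 − 0.5X.
With p_i = (n_i/n_T)P, Kp = p_F / (p_E^2).
Equating to 1.49 bar^-1 and solving on 0 < X < 1: X = 0.841.

X = 0.841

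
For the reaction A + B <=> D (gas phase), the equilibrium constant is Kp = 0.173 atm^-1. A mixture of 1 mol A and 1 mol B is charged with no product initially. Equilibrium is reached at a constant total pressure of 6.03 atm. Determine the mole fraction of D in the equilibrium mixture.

y_D = 0.177

Basis: 1 mol A initially; let X = conversion of A. Extent ξ = X.
At extent ξ: n_A = 1 − X; n_B = 1 − X; n_D = X.
Total moles n_T = 2 − X.
Mole fractions y_i = n_i/n_T; Kp = p_D / (p_A p_B) with p_i = y_i·P.
Substituting and setting equal to 0.173 atm^-1 gives a polynomial in X; the root in (0,1) is X = 0.300.
Then n_D = 0.3, n_T = 1.7, so y_D = 0.177.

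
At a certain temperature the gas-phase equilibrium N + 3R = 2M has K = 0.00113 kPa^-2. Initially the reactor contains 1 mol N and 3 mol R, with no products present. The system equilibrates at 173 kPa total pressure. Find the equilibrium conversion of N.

X = 0.658

Take 1 mol N as basis and let X be its fractional conversion, so ξ = X.
Species balance: n_N = 1 − X; n_R = 3 − 3X; n_M = 2X.
Total moles n_T = 4 − 2X.
y_i = n_i/n_T, p_i = y_i·P. K = p_M^2 / (p_N p_R^3).
Substituting and setting equal to 0.00113 kPa^-2 gives a polynomial in X; the root in (0,1) is X = 0.658.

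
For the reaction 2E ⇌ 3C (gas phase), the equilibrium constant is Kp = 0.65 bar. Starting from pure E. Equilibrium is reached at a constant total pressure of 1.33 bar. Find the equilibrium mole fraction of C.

Take 1 mol E as basis and let X be its fractional conversion, so ξ = 0.5X.
Species balance: n_E = 1 − X; n_C = 1.5X.
n_T = Σnᵢ = 1 + 0.5X.
y_i = n_i/n_T, p_i = y_i·P. Kp = p_C^3 / (p_E^2).
Setting this equal to 0.65 bar and taking the physical root (0 < X < 1) gives X = 0.398.
Then n_C = 0.597, n_T = 1.2, so y_C = 0.498.

y_C = 0.498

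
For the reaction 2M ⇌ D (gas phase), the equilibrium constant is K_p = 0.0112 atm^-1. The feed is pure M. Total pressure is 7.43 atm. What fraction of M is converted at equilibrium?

X = 0.134

Basis: 1 mol M initially; let X = conversion of M. Extent ξ = 0.5X.
Species balance: n_M = 1 − X; n_D = 0.5X.
Summing: n_T = 1 − 0.5X.
Mole fractions y_i = n_i/n_T; K_p = p_D / (p_M^2) with p_i = y_i·P.
Setting this equal to 0.0112 atm^-1 and taking the physical root (0 < X < 1) gives X = 0.134.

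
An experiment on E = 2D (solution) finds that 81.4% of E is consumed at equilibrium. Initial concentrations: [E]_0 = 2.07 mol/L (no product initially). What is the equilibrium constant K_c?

Let X = conversion of E.
Concentrations: [E] = 2.07 − 2.07X; [D] = 4.14X.
At X = 0.814: [E] = 0.385, [D] = 3.37.
K_c = [D]^2 / ([E]) = 29.5 mol/L.

K_c = 29.5 mol/L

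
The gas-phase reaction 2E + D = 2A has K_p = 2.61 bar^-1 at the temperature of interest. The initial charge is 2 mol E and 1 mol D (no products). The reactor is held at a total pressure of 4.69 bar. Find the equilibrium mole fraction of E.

y_E = 0.340

Let X = conversion of E (basis 2 mol E); extent of reaction ξ = X.
Moles: n_E = 2 − 2X; n_D = 1 − X; n_A = 2X.
Total moles n_T = 3 − X.
With p_i = (n_i/n_T)P, K_p = p_A^2 / (p_E^2 p_D).
Equating to 2.61 bar^-1 and solving on 0 < X < 1: X = 0.591.
Then n_E = 0.819, n_T = 2.41, so y_E = 0.340.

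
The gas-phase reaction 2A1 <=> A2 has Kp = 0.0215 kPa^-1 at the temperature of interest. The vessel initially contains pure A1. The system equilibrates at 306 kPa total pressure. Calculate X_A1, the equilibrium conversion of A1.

X = 0.809

Let X = conversion of A1 (basis 1 mol A1); extent of reaction ξ = 0.5X.
Mole table: n_A1 = 1 − X; n_A2 = 0.5X.
Total moles n_T = 1 − 0.5X.
y_i = n_i/n_T, p_i = y_i·P. Kp = p_A2 / (p_A1^2).
Setting this equal to 0.0215 kPa^-1 and taking the physical root (0 < X < 1) gives X = 0.809.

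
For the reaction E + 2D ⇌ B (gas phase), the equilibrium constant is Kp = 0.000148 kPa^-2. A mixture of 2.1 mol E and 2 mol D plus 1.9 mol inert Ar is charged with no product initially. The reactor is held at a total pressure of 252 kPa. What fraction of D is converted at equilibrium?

X = 0.531

Basis: 2 mol D initially; let X = conversion of D. Extent ξ = X.
Species balance: n_E = 2.1 − X; n_D = 2 − 2X; n_B = X; n_I = 1.9 (inert).
Summing: n_T = 6 − 2X.
Mole fractions y_i = n_i/n_T; Kp = p_B / (p_E p_D^2) with p_i = y_i·P.
Substituting and setting equal to 0.000148 kPa^-2 gives a polynomial in X; the root in (0,1) is X = 0.531.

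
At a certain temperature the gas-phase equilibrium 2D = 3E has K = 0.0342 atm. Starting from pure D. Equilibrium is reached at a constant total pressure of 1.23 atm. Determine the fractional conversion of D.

Basis: 1 mol D initially; let X = conversion of D. Extent ξ = 0.5X.
Moles: n_D = 1 − X; n_E = 1.5X.
n_T = Σnᵢ = 1 + 0.5X.
y_i = n_i/n_T, p_i = y_i·P. K = p_E^3 / (p_D^2).
Substituting and setting equal to 0.0342 atm gives a polynomial in X; the root in (0,1) is X = 0.182.

X = 0.182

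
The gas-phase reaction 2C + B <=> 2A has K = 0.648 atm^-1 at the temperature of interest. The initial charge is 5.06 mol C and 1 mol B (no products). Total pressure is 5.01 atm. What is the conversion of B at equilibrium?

Take 1 mol B as basis and let X be its fractional conversion, so ξ = X.
Mole table: n_C = 5.06 − 2X; n_B = 1 − X; n_A = 2X.
n_T = Σnᵢ = 6.06 − X.
y_i = n_i/n_T, p_i = y_i·P. K = p_A^2 / (p_C^2 p_B).
This yields a degree-3 equation in X; solving on (0,1), X = 0.730.

X = 0.730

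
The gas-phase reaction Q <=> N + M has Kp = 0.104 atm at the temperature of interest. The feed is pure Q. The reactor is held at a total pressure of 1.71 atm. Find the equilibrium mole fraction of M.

y_M = 0.193

Basis: 1 mol Q initially; let X = conversion of Q. Extent ξ = X.
Mole table: n_Q = 1 − X; n_N = X; n_M = X.
n_T = Σnᵢ = 1 + X.
Mole fractions y_i = n_i/n_T; Kp = p_N p_M / (p_Q) with p_i = y_i·P.
Equating to 0.104 atm and solving on 0 < X < 1: X = 0.239.
Then n_M = 0.239, n_T = 1.24, so y_M = 0.193.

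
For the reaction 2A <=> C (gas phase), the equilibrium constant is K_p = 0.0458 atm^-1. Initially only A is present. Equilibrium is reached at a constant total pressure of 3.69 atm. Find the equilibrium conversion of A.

Let X = conversion of A (basis 1 mol A); extent of reaction ξ = 0.5X.
Species balance: n_A = 1 − X; n_C = 0.5X.
Total moles n_T = 1 − 0.5X.
With p_i = (n_i/n_T)P, K_p = p_C / (p_A^2).
Substituting and setting equal to 0.0458 atm^-1 gives a polynomial in X; the root in (0,1) is X = 0.228.

X = 0.228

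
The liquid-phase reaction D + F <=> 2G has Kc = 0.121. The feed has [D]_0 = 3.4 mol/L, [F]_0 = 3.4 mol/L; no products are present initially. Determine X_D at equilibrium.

X = 0.148

Let X = conversion of D; extent ξ = 3.4·X mol/L.
Concentrations: [D] = 3.4 − 3.4X; [F] = 3.4 − 3.4X; [G] = 6.8X.
Kc = [G]^2 / ([D] [F]).
Equating to 0.121: the physical root is X = 0.148.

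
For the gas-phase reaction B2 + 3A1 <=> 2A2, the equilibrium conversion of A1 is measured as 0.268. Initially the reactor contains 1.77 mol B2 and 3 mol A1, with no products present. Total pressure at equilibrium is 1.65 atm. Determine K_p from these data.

Basis: 3 mol A1 initially; let X = conversion of A1. Extent ξ = X.
Species balance: n_B2 = 1.77 − X; n_A1 = 3 − 3X; n_A2 = 2X.
n_T = Σnᵢ = 4.77 − 2X.
At X = 0.268: n_B2 = 1.5, n_A1 = 2.2, n_A2 = 0.536, n_T = 4.23.
p_i = (n_i/n_T)·P. K_p = p_A2^2 / (p_B2 p_A1^3) = 0.119 atm^-2.

K_p = 0.119 atm^-2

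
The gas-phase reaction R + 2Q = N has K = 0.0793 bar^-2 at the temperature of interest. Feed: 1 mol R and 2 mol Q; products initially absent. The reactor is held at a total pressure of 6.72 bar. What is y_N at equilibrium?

y_N = 0.236

Take 1 mol R as basis and let X be its fractional conversion, so ξ = X.
Moles: n_R = 1 − X; n_Q = 2 − 2X; n_N = X.
Summing: n_T = 3 − 2X.
With p_i = (n_i/n_T)P, K = p_N / (p_R p_Q^2).
Setting this equal to 0.0793 bar^-2 and taking the physical root (0 < X < 1) gives X = 0.481.
Then n_N = 0.481, n_T = 2.04, so y_N = 0.236.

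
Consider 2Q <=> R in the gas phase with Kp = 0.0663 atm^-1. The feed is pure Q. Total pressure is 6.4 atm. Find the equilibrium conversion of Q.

X = 0.391

Let X = conversion of Q (basis 1 mol Q); extent of reaction ξ = 0.5X.
At extent ξ: n_Q = 1 − X; n_R = 0.5X.
n_T = Σnᵢ = 1 − 0.5X.
y_i = n_i/n_T, p_i = y_i·P. Kp = p_R / (p_Q^2).
Equating to 0.0663 atm^-1 and solving on 0 < X < 1: X = 0.391.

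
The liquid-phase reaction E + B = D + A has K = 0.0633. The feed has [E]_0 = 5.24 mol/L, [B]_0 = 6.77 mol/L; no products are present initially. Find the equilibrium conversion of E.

Let X = conversion of E; extent ξ = 5.24·X mol/L.
Concentrations: [E] = 5.24 − 5.24X; [B] = 6.77 − 5.24X; [D] = 5.24X; [A] = 5.24X.
K = [D] [A] / ([E] [B]).
Solving K = 0.0633 for X ∈ (0,1): X = 0.228.

X = 0.228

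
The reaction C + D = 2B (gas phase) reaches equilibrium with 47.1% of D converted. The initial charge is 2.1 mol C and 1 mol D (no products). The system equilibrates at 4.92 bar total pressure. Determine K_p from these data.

K_p = 1.03

Let X = conversion of D (basis 1 mol D); extent of reaction ξ = X.
Moles: n_C = 2.1 − X; n_D = 1 − X; n_B = 2X.
Total moles n_T = 3.1 (Δν = 0, constant).
At X = 0.471: n_C = 1.63, n_D = 0.529, n_B = 0.942, n_T = 3.1.
p_i = (n_i/n_T)·P. K_p = p_B^2 / (p_C p_D) = 1.03.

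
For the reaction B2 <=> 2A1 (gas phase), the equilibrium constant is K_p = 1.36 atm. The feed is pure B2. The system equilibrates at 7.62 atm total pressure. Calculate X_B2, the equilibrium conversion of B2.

X = 0.207

Basis: 1 mol B2 initially; let X = conversion of B2. Extent ξ = X.
Mole table: n_B2 = 1 − X; n_A1 = 2X.
Total moles n_T = 1 + X.
y_i = n_i/n_T, p_i = y_i·P. K_p = p_A1^2 / (p_B2).
Substituting and setting equal to 1.36 atm gives a polynomial in X; the root in (0,1) is X = 0.207.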